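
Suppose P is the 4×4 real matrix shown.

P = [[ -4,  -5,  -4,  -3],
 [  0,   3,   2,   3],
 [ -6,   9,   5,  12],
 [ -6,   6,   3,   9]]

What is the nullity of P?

2

Row reduce to echelon form.
R3 ← R3 − (3/2)·R1: [0, 33/2, 11, 33/2]
R4 ← R4 − (3/2)·R1: [0, 27/2, 9, 27/2]
R3 ← R3 − (11/2)·R2: [0, 0, 0, 0]
R4 ← R4 − (9/2)·R2: [0, 0, 0, 0]
2 nonzero rows, so rank(P) = 2.
P has 4 columns; by rank–nullity, nullity = 4 − 2 = 2.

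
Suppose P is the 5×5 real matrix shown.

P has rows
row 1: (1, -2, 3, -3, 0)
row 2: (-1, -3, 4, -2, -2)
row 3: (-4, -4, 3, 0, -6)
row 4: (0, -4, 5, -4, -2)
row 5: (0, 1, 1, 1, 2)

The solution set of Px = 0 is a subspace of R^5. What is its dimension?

2

Row reduce to echelon form.
R2 ← R2 + R1: [0, -5, 7, -5, -2]
R3 ← R3 + (4)·R1: [0, -12, 15, -12, -6]
R3 ← R3 − (12/5)·R2: [0, 0, -9/5, 0, -6/5]
R4 ← R4 − (4/5)·R2: [0, 0, -3/5, 0, -2/5]
R5 ← R5 + (1/5)·R2: [0, 0, 12/5, 0, 8/5]
R4 ← R4 − (1/3)·R3: [0, 0, 0, 0, 0]
R5 ← R5 + (4/3)·R3: [0, 0, 0, 0, 0]
3 nonzero rows, so rank(P) = 3.
P has 5 columns; by rank–nullity, nullity = 5 − 3 = 2.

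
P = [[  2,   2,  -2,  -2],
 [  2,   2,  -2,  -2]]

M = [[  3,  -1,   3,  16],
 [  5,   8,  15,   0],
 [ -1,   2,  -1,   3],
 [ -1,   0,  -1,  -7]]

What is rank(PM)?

First compute PM:
[[ 20,  10,  40,  40],
 [ 20,  10,  40,  40]]
Now row reduce the product.
R2 ← R2 − R1: [0, 0, 0, 0]
1 nonzero row, so rank(PM) = 1.

1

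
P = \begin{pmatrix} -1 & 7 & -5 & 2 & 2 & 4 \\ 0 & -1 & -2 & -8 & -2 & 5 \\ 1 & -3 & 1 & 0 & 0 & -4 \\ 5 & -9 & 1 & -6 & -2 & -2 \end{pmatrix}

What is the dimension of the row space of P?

Row reduce to echelon form.
R3 ← R3 + R1: [0, 4, -4, 2, 2, 0]
R4 ← R4 + (5)·R1: [0, 26, -24, 4, 8, 18]
R3 ← R3 + (4)·R2: [0, 0, -12, -30, -6, 20]
R4 ← R4 + (26)·R2: [0, 0, -76, -204, -44, 148]
R4 ← R4 − (19/3)·R3: [0, 0, 0, -14, -6, 64/3]
Echelon form has 4 nonzero rows, so rank(P) = 4.
The row space has dimension equal to the rank: 4.

4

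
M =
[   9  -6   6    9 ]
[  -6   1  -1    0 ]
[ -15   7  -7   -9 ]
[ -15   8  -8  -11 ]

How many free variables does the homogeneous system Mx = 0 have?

2

Row reduce to echelon form.
R2 ← R2 + (2/3)·R1: [0, -3, 3, 6]
R3 ← R3 + (5/3)·R1: [0, -3, 3, 6]
R4 ← R4 + (5/3)·R1: [0, -2, 2, 4]
R3 ← R3 − R2: [0, 0, 0, 0]
R4 ← R4 − (2/3)·R2: [0, 0, 0, 0]
2 nonzero rows, so rank(M) = 2.
M has 4 columns; by rank–nullity, nullity = 4 − 2 = 2.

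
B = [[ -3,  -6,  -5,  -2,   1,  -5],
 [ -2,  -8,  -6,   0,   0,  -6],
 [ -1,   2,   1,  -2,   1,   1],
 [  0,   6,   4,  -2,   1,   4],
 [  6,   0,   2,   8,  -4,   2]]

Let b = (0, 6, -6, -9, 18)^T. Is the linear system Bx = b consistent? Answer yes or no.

Row reduce the augmented matrix [B | b].
R2 ← R2 − (2/3)·R1: [0, -4, -8/3, 4/3, -2/3, -8/3, 6]
R3 ← R3 − (1/3)·R1: [0, 4, 8/3, -4/3, 2/3, 8/3, -6]
R5 ← R5 + (2)·R1: [0, -12, -8, 4, -2, -8, 18]
R3 ← R3 + R2: [0, 0, 0, 0, 0, 0, 0]
R4 ← R4 + (3/2)·R2: [0, 0, 0, 0, 0, 0, 0]
R5 ← R5 − (3)·R2: [0, 0, 0, 0, 0, 0, 0]
The echelon form has 2 nonzero rows, and every pivot lies in the first 6 columns, so rank(B) = rank([B|b]) = 2.
The system is consistent.

yes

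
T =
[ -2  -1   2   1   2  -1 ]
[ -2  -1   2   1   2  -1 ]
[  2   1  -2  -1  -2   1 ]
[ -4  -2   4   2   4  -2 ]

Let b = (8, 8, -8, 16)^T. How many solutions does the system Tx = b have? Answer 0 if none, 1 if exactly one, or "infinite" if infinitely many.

infinite

Row reduce the augmented matrix [T | b].
R2 ← R2 − R1: [0, 0, 0, 0, 0, 0, 0]
R3 ← R3 + R1: [0, 0, 0, 0, 0, 0, 0]
R4 ← R4 − (2)·R1: [0, 0, 0, 0, 0, 0, 0]
The echelon form has 1 nonzero rows, and every pivot lies in the first 6 columns, so rank(T) = rank([T|b]) = 1.
The system is consistent.
rank = 1 < 6 unknowns, so there are infinitely many solutions.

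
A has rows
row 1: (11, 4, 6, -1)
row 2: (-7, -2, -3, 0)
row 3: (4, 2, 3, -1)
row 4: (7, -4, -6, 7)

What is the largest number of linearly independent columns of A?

2

Row reduce to echelon form.
R2 ← R2 + (7/11)·R1: [0, 6/11, 9/11, -7/11]
R3 ← R3 − (4/11)·R1: [0, 6/11, 9/11, -7/11]
R4 ← R4 − (7/11)·R1: [0, -72/11, -108/11, 84/11]
R3 ← R3 − R2: [0, 0, 0, 0]
R4 ← R4 + (12)·R2: [0, 0, 0, 0]
Echelon form has 2 nonzero rows, so rank(A) = 2.
The rank gives the maximum number of linearly independent columns: 2.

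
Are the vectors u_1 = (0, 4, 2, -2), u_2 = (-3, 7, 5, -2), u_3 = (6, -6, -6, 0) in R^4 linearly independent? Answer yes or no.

Form the matrix with these vectors as rows and row reduce.
Swap R1 ↔ R2
R3 ← R3 + (2)·R1: [0, 8, 4, -4]
R3 ← R3 − (2)·R2: [0, 0, 0, 0]
2 nonzero rows, so the 3 vectors span a space of dimension 2.
Since 2 < 3, the vectors are linearly dependent.

no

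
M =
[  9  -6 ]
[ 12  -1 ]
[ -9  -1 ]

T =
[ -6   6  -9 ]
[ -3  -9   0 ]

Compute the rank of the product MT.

First compute MT:
[[-36, 108, -81],
 [-69,  81, -108],
 [ 57, -45,  81]]
Now row reduce the product.
R2 ← R2 − (23/12)·R1: [0, -126, 189/4]
R3 ← R3 + (19/12)·R1: [0, 126, -189/4]
R3 ← R3 + R2: [0, 0, 0]
2 nonzero rows, so rank(MT) = 2.

2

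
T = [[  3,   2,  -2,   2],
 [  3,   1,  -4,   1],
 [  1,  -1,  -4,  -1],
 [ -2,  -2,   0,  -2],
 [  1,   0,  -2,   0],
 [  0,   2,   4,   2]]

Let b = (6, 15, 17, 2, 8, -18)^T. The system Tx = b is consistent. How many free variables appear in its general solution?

2

Row reduce the augmented matrix [T | b].
R2 ← R2 − R1: [0, -1, -2, -1, 9]
R3 ← R3 − (1/3)·R1: [0, -5/3, -10/3, -5/3, 15]
R4 ← R4 + (2/3)·R1: [0, -2/3, -4/3, -2/3, 6]
R5 ← R5 − (1/3)·R1: [0, -2/3, -4/3, -2/3, 6]
R3 ← R3 − (5/3)·R2: [0, 0, 0, 0, 0]
R4 ← R4 − (2/3)·R2: [0, 0, 0, 0, 0]
R5 ← R5 − (2/3)·R2: [0, 0, 0, 0, 0]
R6 ← R6 + (2)·R2: [0, 0, 0, 0, 0]
The echelon form has 2 nonzero rows, and every pivot lies in the first 4 columns, so rank(T) = rank([T|b]) = 2.
The system is consistent.
Free variables = (unknowns) − (rank) = 4 − 2 = 2.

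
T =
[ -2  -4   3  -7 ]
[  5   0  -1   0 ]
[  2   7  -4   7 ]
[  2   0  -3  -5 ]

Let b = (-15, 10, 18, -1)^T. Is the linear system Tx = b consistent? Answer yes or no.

Row reduce the augmented matrix [T | b].
R2 ← R2 + (5/2)·R1: [0, -10, 13/2, -35/2, -55/2]
R3 ← R3 + R1: [0, 3, -1, 0, 3]
R4 ← R4 + R1: [0, -4, 0, -12, -16]
R3 ← R3 + (3/10)·R2: [0, 0, 19/20, -21/4, -21/4]
R4 ← R4 − (2/5)·R2: [0, 0, -13/5, -5, -5]
R4 ← R4 + (52/19)·R3: [0, 0, 0, -368/19, -368/19]
The echelon form has 4 nonzero rows, and every pivot lies in the first 4 columns, so rank(T) = rank([T|b]) = 4.
The system is consistent.

yes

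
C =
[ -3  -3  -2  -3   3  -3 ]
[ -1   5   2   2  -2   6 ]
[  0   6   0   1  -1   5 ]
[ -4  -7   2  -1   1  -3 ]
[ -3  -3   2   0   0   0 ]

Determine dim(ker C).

Row reduce to echelon form.
R2 ← R2 − (1/3)·R1: [0, 6, 8/3, 3, -3, 7]
R4 ← R4 − (4/3)·R1: [0, -3, 14/3, 3, -3, 1]
R5 ← R5 − R1: [0, 0, 4, 3, -3, 3]
R3 ← R3 − R2: [0, 0, -8/3, -2, 2, -2]
R4 ← R4 + (1/2)·R2: [0, 0, 6, 9/2, -9/2, 9/2]
R4 ← R4 + (9/4)·R3: [0, 0, 0, 0, 0, 0]
R5 ← R5 + (3/2)·R3: [0, 0, 0, 0, 0, 0]
3 nonzero rows, so rank(C) = 3.
C has 6 columns; by rank–nullity, nullity = 6 − 3 = 3.

3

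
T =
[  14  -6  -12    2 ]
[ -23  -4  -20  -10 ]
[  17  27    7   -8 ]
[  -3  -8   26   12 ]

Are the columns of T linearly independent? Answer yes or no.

Row reduce T to echelon form.
R2 ← R2 + (23/14)·R1: [0, -97/7, -278/7, -47/7]
R3 ← R3 − (17/14)·R1: [0, 240/7, 151/7, -73/7]
R4 ← R4 + (3/14)·R1: [0, -65/7, 164/7, 87/7]
R3 ← R3 + (240/97)·R2: [0, 0, -7439/97, -2623/97]
R4 ← R4 − (65/97)·R2: [0, 0, 4854/97, 1642/97]
R4 ← R4 + (4854/7439)·R3: [0, 0, 0, -124/173]
4 pivots among 4 columns.
Every column is a pivot column, so the columns are linearly independent.

yes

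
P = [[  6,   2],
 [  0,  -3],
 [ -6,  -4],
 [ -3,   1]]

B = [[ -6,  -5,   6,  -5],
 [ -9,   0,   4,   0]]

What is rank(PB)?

2

First compute PB:
[[-54, -30,  44, -30],
 [ 27,   0, -12,   0],
 [ 72,  30, -52,  30],
 [  9,  15, -14,  15]]
Now row reduce the product.
R2 ← R2 + (1/2)·R1: [0, -15, 10, -15]
R3 ← R3 + (4/3)·R1: [0, -10, 20/3, -10]
R4 ← R4 + (1/6)·R1: [0, 10, -20/3, 10]
R3 ← R3 − (2/3)·R2: [0, 0, 0, 0]
R4 ← R4 + (2/3)·R2: [0, 0, 0, 0]
2 nonzero rows, so rank(PB) = 2.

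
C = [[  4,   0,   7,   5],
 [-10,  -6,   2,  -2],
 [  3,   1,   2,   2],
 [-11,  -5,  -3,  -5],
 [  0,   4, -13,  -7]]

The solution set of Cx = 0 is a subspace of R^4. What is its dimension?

Row reduce to echelon form.
R2 ← R2 + (5/2)·R1: [0, -6, 39/2, 21/2]
R3 ← R3 − (3/4)·R1: [0, 1, -13/4, -7/4]
R4 ← R4 + (11/4)·R1: [0, -5, 65/4, 35/4]
R3 ← R3 + (1/6)·R2: [0, 0, 0, 0]
R4 ← R4 − (5/6)·R2: [0, 0, 0, 0]
R5 ← R5 + (2/3)·R2: [0, 0, 0, 0]
2 nonzero rows, so rank(C) = 2.
C has 4 columns; by rank–nullity, nullity = 4 − 2 = 2.

2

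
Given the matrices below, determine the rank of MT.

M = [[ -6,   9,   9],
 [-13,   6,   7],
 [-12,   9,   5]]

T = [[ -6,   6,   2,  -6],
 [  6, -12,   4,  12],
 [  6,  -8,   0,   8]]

First compute MT:
[[144, -216,  24, 216],
 [156, -206,  -2, 206],
 [156, -220,  12, 220]]
Now row reduce the product.
R2 ← R2 − (13/12)·R1: [0, 28, -28, -28]
R3 ← R3 − (13/12)·R1: [0, 14, -14, -14]
R3 ← R3 − (1/2)·R2: [0, 0, 0, 0]
2 nonzero rows, so rank(MT) = 2.

2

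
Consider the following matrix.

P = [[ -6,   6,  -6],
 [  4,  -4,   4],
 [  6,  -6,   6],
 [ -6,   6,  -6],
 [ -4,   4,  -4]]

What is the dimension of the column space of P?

Row reduce to echelon form.
R2 ← R2 + (2/3)·R1: [0, 0, 0]
R3 ← R3 + R1: [0, 0, 0]
R4 ← R4 − R1: [0, 0, 0]
R5 ← R5 − (2/3)·R1: [0, 0, 0]
Echelon form has 1 nonzero row, so rank(P) = 1.
The column space has dimension equal to the rank: 1.

1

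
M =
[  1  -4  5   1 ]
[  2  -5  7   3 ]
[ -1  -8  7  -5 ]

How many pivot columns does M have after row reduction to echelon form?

Row reduce to echelon form.
R2 ← R2 − (2)·R1: [0, 3, -3, 1]
R3 ← R3 + R1: [0, -12, 12, -4]
R3 ← R3 + (4)·R2: [0, 0, 0, 0]
Echelon form has 2 nonzero rows, so rank(M) = 2.
Each nonzero row contributes one pivot column: 2 pivot columns.

2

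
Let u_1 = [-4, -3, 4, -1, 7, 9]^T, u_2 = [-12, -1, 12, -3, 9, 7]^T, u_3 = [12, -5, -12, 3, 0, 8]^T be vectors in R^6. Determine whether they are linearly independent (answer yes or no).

no

Form the matrix with these vectors as rows and row reduce.
R2 ← R2 − (3)·R1: [0, 8, 0, 0, -12, -20]
R3 ← R3 + (3)·R1: [0, -14, 0, 0, 21, 35]
R3 ← R3 + (7/4)·R2: [0, 0, 0, 0, 0, 0]
2 nonzero rows, so the 3 vectors span a space of dimension 2.
Since 2 < 3, the vectors are linearly dependent.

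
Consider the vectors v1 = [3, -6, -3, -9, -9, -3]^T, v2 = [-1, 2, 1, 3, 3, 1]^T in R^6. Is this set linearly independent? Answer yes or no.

Form the matrix with these vectors as rows and row reduce.
R2 ← R2 + (1/3)·R1: [0, 0, 0, 0, 0, 0]
1 nonzero row, so the 2 vectors span a space of dimension 1.
Since 1 < 2, the vectors are linearly dependent.

no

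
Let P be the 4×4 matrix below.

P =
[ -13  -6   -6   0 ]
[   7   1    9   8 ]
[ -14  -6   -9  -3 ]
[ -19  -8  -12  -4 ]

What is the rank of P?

3

Row reduce to echelon form.
R2 ← R2 + (7/13)·R1: [0, -29/13, 75/13, 8]
R3 ← R3 − (14/13)·R1: [0, 6/13, -33/13, -3]
R4 ← R4 − (19/13)·R1: [0, 10/13, -42/13, -4]
R3 ← R3 + (6/29)·R2: [0, 0, -39/29, -39/29]
R4 ← R4 + (10/29)·R2: [0, 0, -36/29, -36/29]
R4 ← R4 − (12/13)·R3: [0, 0, 0, 0]
Echelon form has 3 nonzero rows, so rank(P) = 3.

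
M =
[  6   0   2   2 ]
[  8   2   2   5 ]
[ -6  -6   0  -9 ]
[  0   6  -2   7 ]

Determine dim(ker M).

2

Row reduce to echelon form.
R2 ← R2 − (4/3)·R1: [0, 2, -2/3, 7/3]
R3 ← R3 + R1: [0, -6, 2, -7]
R3 ← R3 + (3)·R2: [0, 0, 0, 0]
R4 ← R4 − (3)·R2: [0, 0, 0, 0]
2 nonzero rows, so rank(M) = 2.
M has 4 columns; by rank–nullity, nullity = 4 − 2 = 2.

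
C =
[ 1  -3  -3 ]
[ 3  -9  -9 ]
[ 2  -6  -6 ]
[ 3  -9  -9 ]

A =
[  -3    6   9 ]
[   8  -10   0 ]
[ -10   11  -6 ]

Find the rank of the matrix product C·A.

1

First compute CA:
[[  3,   3,  27],
 [  9,   9,  81],
 [  6,   6,  54],
 [  9,   9,  81]]
Now row reduce the product.
R2 ← R2 − (3)·R1: [0, 0, 0]
R3 ← R3 − (2)·R1: [0, 0, 0]
R4 ← R4 − (3)·R1: [0, 0, 0]
1 nonzero row, so rank(CA) = 1.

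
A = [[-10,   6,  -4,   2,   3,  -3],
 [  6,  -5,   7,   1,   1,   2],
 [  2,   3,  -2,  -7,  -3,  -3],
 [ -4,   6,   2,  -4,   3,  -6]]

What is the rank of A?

Row reduce to echelon form.
R2 ← R2 + (3/5)·R1: [0, -7/5, 23/5, 11/5, 14/5, 1/5]
R3 ← R3 + (1/5)·R1: [0, 21/5, -14/5, -33/5, -12/5, -18/5]
R4 ← R4 − (2/5)·R1: [0, 18/5, 18/5, -24/5, 9/5, -24/5]
R3 ← R3 + (3)·R2: [0, 0, 11, 0, 6, -3]
R4 ← R4 + (18/7)·R2: [0, 0, 108/7, 6/7, 9, -30/7]
R4 ← R4 − (108/77)·R3: [0, 0, 0, 6/7, 45/77, -6/77]
Echelon form has 4 nonzero rows, so rank(A) = 4.

4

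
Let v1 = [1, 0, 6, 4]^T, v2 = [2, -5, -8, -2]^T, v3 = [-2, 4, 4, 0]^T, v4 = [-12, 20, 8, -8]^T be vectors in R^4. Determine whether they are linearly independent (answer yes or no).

no

Form the matrix with these vectors as rows and row reduce.
R2 ← R2 − (2)·R1: [0, -5, -20, -10]
R3 ← R3 + (2)·R1: [0, 4, 16, 8]
R4 ← R4 + (12)·R1: [0, 20, 80, 40]
R3 ← R3 + (4/5)·R2: [0, 0, 0, 0]
R4 ← R4 + (4)·R2: [0, 0, 0, 0]
2 nonzero rows, so the 4 vectors span a space of dimension 2.
Since 2 < 4, the vectors are linearly dependent.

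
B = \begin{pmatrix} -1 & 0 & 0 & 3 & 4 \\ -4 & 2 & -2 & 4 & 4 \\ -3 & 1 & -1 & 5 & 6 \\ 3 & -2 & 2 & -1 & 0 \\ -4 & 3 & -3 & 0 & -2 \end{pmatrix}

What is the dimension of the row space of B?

Row reduce to echelon form.
R2 ← R2 − (4)·R1: [0, 2, -2, -8, -12]
R3 ← R3 − (3)·R1: [0, 1, -1, -4, -6]
R4 ← R4 + (3)·R1: [0, -2, 2, 8, 12]
R5 ← R5 − (4)·R1: [0, 3, -3, -12, -18]
R3 ← R3 − (1/2)·R2: [0, 0, 0, 0, 0]
R4 ← R4 + R2: [0, 0, 0, 0, 0]
R5 ← R5 − (3/2)·R2: [0, 0, 0, 0, 0]
Echelon form has 2 nonzero rows, so rank(B) = 2.
The row space has dimension equal to the rank: 2.

2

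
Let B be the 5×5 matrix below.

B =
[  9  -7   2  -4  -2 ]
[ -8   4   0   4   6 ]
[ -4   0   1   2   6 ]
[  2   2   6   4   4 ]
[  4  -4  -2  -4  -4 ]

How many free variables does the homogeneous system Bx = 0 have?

Row reduce to echelon form.
R2 ← R2 + (8/9)·R1: [0, -20/9, 16/9, 4/9, 38/9]
R3 ← R3 + (4/9)·R1: [0, -28/9, 17/9, 2/9, 46/9]
R4 ← R4 − (2/9)·R1: [0, 32/9, 50/9, 44/9, 40/9]
R5 ← R5 − (4/9)·R1: [0, -8/9, -26/9, -20/9, -28/9]
R3 ← R3 − (7/5)·R2: [0, 0, -3/5, -2/5, -4/5]
R4 ← R4 + (8/5)·R2: [0, 0, 42/5, 28/5, 56/5]
R5 ← R5 − (2/5)·R2: [0, 0, -18/5, -12/5, -24/5]
R4 ← R4 + (14)·R3: [0, 0, 0, 0, 0]
R5 ← R5 − (6)·R3: [0, 0, 0, 0, 0]
3 nonzero rows, so rank(B) = 3.
B has 5 columns; by rank–nullity, nullity = 5 − 3 = 2.

2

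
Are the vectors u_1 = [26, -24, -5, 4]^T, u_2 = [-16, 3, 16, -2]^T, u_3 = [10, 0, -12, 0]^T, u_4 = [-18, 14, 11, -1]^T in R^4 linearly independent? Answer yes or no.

Form the matrix with these vectors as rows and row reduce.
R2 ← R2 + (8/13)·R1: [0, -153/13, 168/13, 6/13]
R3 ← R3 − (5/13)·R1: [0, 120/13, -131/13, -20/13]
R4 ← R4 + (9/13)·R1: [0, -34/13, 98/13, 23/13]
R3 ← R3 + (40/51)·R2: [0, 0, 1/17, -20/17]
R4 ← R4 − (2/9)·R2: [0, 0, 14/3, 5/3]
R4 ← R4 − (238/3)·R3: [0, 0, 0, 95]
4 nonzero rows, so the 4 vectors span a space of dimension 4.
Since 4 = 4, the vectors are linearly independent.

yes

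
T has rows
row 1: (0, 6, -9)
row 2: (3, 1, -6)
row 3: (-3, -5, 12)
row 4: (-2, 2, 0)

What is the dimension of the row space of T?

2

Row reduce to echelon form.
Swap R1 ↔ R2
R3 ← R3 + R1: [0, -4, 6]
R4 ← R4 + (2/3)·R1: [0, 8/3, -4]
R3 ← R3 + (2/3)·R2: [0, 0, 0]
R4 ← R4 − (4/9)·R2: [0, 0, 0]
Echelon form has 2 nonzero rows, so rank(T) = 2.
The row space has dimension equal to the rank: 2.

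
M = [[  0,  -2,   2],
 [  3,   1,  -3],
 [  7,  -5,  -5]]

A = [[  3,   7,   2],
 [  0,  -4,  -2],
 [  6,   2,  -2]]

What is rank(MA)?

First compute MA:
[[ 12,  12,   0],
 [ -9,  11,  10],
 [ -9,  59,  34]]
Now row reduce the product.
R2 ← R2 + (3/4)·R1: [0, 20, 10]
R3 ← R3 + (3/4)·R1: [0, 68, 34]
R3 ← R3 − (17/5)·R2: [0, 0, 0]
2 nonzero rows, so rank(MA) = 2.

2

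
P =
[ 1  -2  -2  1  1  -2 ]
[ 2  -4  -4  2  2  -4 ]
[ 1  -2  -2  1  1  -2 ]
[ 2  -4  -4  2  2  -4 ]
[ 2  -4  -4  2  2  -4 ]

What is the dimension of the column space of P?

1

Row reduce to echelon form.
R2 ← R2 − (2)·R1: [0, 0, 0, 0, 0, 0]
R3 ← R3 − R1: [0, 0, 0, 0, 0, 0]
R4 ← R4 − (2)·R1: [0, 0, 0, 0, 0, 0]
R5 ← R5 − (2)·R1: [0, 0, 0, 0, 0, 0]
Echelon form has 1 nonzero row, so rank(P) = 1.
The column space has dimension equal to the rank: 1.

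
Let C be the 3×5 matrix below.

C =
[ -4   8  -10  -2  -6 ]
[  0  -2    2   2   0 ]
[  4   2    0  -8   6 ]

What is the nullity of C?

3

Row reduce to echelon form.
R3 ← R3 + R1: [0, 10, -10, -10, 0]
R3 ← R3 + (5)·R2: [0, 0, 0, 0, 0]
2 nonzero rows, so rank(C) = 2.
C has 5 columns; by rank–nullity, nullity = 5 − 2 = 3.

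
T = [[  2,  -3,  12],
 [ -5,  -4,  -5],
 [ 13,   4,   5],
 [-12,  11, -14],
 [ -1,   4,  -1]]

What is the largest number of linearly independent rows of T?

3

Row reduce to echelon form.
R2 ← R2 + (5/2)·R1: [0, -23/2, 25]
R3 ← R3 − (13/2)·R1: [0, 47/2, -73]
R4 ← R4 + (6)·R1: [0, -7, 58]
R5 ← R5 + (1/2)·R1: [0, 5/2, 5]
R3 ← R3 + (47/23)·R2: [0, 0, -504/23]
R4 ← R4 − (14/23)·R2: [0, 0, 984/23]
R5 ← R5 + (5/23)·R2: [0, 0, 240/23]
R4 ← R4 + (41/21)·R3: [0, 0, 0]
R5 ← R5 + (10/21)·R3: [0, 0, 0]
Echelon form has 3 nonzero rows, so rank(T) = 3.
The rank gives the maximum number of linearly independent rows: 3.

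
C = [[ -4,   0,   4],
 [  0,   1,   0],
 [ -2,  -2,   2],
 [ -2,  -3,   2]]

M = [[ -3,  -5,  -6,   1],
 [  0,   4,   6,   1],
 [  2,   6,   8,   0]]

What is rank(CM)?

First compute CM:
[[ 20,  44,  56,  -4],
 [  0,   4,   6,   1],
 [ 10,  14,  16,  -4],
 [ 10,  10,  10,  -5]]
Now row reduce the product.
R3 ← R3 − (1/2)·R1: [0, -8, -12, -2]
R4 ← R4 − (1/2)·R1: [0, -12, -18, -3]
R3 ← R3 + (2)·R2: [0, 0, 0, 0]
R4 ← R4 + (3)·R2: [0, 0, 0, 0]
2 nonzero rows, so rank(CM) = 2.

2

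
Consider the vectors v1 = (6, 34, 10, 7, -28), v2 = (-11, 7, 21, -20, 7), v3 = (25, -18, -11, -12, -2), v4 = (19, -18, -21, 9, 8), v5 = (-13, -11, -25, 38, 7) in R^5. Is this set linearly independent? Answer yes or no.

yes

Form the matrix with these vectors as rows and row reduce.
R2 ← R2 + (11/6)·R1: [0, 208/3, 118/3, -43/6, -133/3]
R3 ← R3 − (25/6)·R1: [0, -479/3, -158/3, -247/6, 344/3]
R4 ← R4 − (19/6)·R1: [0, -377/3, -158/3, -79/6, 290/3]
R5 ← R5 + (13/6)·R1: [0, 188/3, -10/3, 319/6, -161/3]
R3 ← R3 + (479/208)·R2: [0, 0, 3943/104, -23991/416, 2615/208]
R4 ← R4 + (29/16)·R2: [0, 0, 149/8, -837/32, 261/16]
R5 ← R5 − (47/52)·R2: [0, 0, -1011/26, 6203/104, -707/52]
R4 ← R4 − (1937/3943)·R3: [0, 0, 0, 8574/3943, 39968/3943]
R5 ← R5 + (4044/3943)·R3: [0, 0, 0, 1957/3943, -2768/3943]
R5 ← R5 − (1957/8574)·R4: [0, 0, 0, 0, -12928/4287]
5 nonzero rows, so the 5 vectors span a space of dimension 5.
Since 5 = 5, the vectors are linearly independent.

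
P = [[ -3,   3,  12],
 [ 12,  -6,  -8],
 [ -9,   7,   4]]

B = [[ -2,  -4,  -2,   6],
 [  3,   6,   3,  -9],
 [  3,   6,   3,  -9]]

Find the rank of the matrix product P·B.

First compute PB:
[[ 51, 102,  51, -153],
 [-66, -132, -66, 198],
 [ 51, 102,  51, -153]]
Now row reduce the product.
R2 ← R2 + (22/17)·R1: [0, 0, 0, 0]
R3 ← R3 − R1: [0, 0, 0, 0]
1 nonzero row, so rank(PB) = 1.

1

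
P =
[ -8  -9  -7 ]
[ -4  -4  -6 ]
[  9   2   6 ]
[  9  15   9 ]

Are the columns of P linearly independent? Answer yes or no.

Row reduce P to echelon form.
R2 ← R2 − (1/2)·R1: [0, 1/2, -5/2]
R3 ← R3 + (9/8)·R1: [0, -65/8, -15/8]
R4 ← R4 + (9/8)·R1: [0, 39/8, 9/8]
R3 ← R3 + (65/4)·R2: [0, 0, -85/2]
R4 ← R4 − (39/4)·R2: [0, 0, 51/2]
R4 ← R4 + (3/5)·R3: [0, 0, 0]
3 pivots among 3 columns.
Every column is a pivot column, so the columns are linearly independent.

yes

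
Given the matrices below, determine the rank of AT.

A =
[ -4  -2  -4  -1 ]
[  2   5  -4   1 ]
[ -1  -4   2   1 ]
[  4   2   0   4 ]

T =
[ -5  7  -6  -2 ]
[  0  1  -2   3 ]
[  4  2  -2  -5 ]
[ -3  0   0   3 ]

3

First compute AT:
[[  7, -38,  36,  19],
 [-29,  11, -14,  34],
 [ 10,  -7,  10, -17],
 [-32,  30, -28,  10]]
Now row reduce the product.
R2 ← R2 + (29/7)·R1: [0, -1025/7, 946/7, 789/7]
R3 ← R3 − (10/7)·R1: [0, 331/7, -290/7, -309/7]
R4 ← R4 + (32/7)·R1: [0, -1006/7, 956/7, 678/7]
R3 ← R3 + (331/1025)·R2: [0, 0, 2268/1025, -7938/1025]
R4 ← R4 − (1006/1025)·R2: [0, 0, 4032/1025, -14112/1025]
R4 ← R4 − (16/9)·R3: [0, 0, 0, 0]
3 nonzero rows, so rank(AT) = 3.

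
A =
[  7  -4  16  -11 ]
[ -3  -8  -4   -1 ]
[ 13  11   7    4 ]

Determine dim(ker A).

1

Row reduce to echelon form.
R2 ← R2 + (3/7)·R1: [0, -68/7, 20/7, -40/7]
R3 ← R3 − (13/7)·R1: [0, 129/7, -159/7, 171/7]
R3 ← R3 + (129/68)·R2: [0, 0, -294/17, 231/17]
3 nonzero rows, so rank(A) = 3.
A has 4 columns; by rank–nullity, nullity = 4 − 3 = 1.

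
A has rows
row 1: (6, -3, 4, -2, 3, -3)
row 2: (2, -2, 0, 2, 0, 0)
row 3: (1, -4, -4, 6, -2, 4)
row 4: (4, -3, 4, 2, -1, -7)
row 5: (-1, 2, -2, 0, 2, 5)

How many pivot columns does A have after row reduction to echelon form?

Row reduce to echelon form.
R2 ← R2 − (1/3)·R1: [0, -1, -4/3, 8/3, -1, 1]
R3 ← R3 − (1/6)·R1: [0, -7/2, -14/3, 19/3, -5/2, 9/2]
R4 ← R4 − (2/3)·R1: [0, -1, 4/3, 10/3, -3, -5]
R5 ← R5 + (1/6)·R1: [0, 3/2, -4/3, -1/3, 5/2, 9/2]
R3 ← R3 − (7/2)·R2: [0, 0, 0, -3, 1, 1]
R4 ← R4 − R2: [0, 0, 8/3, 2/3, -2, -6]
R5 ← R5 + (3/2)·R2: [0, 0, -10/3, 11/3, 1, 6]
Swap R3 ↔ R4
R5 ← R5 + (5/4)·R3: [0, 0, 0, 9/2, -3/2, -3/2]
R5 ← R5 + (3/2)·R4: [0, 0, 0, 0, 0, 0]
Echelon form has 4 nonzero rows, so rank(A) = 4.
Each nonzero row contributes one pivot column: 4 pivot columns.

4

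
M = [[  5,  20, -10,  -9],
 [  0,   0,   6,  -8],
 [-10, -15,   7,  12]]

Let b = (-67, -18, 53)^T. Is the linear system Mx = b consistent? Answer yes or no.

yes

Row reduce the augmented matrix [M | b].
R3 ← R3 + (2)·R1: [0, 25, -13, -6, -81]
Swap R2 ↔ R3
The echelon form has 3 nonzero rows, and every pivot lies in the first 4 columns, so rank(M) = rank([M|b]) = 3.
The system is consistent.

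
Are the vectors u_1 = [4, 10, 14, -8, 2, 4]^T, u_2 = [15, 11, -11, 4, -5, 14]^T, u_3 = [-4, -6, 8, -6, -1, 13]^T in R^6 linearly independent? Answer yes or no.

Form the matrix with these vectors as rows and row reduce.
R2 ← R2 − (15/4)·R1: [0, -53/2, -127/2, 34, -25/2, -1]
R3 ← R3 + R1: [0, 4, 22, -14, 1, 17]
R3 ← R3 + (8/53)·R2: [0, 0, 658/53, -470/53, -47/53, 893/53]
3 nonzero rows, so the 3 vectors span a space of dimension 3.
Since 3 = 3, the vectors are linearly independent.

yes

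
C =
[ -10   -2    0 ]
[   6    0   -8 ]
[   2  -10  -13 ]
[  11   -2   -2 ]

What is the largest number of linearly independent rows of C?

Row reduce to echelon form.
R2 ← R2 + (3/5)·R1: [0, -6/5, -8]
R3 ← R3 + (1/5)·R1: [0, -52/5, -13]
R4 ← R4 + (11/10)·R1: [0, -21/5, -2]
R3 ← R3 − (26/3)·R2: [0, 0, 169/3]
R4 ← R4 − (7/2)·R2: [0, 0, 26]
R4 ← R4 − (6/13)·R3: [0, 0, 0]
Echelon form has 3 nonzero rows, so rank(C) = 3.
The rank gives the maximum number of linearly independent rows: 3.

3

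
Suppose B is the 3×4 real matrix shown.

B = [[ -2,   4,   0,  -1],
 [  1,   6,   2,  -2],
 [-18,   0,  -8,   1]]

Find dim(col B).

3

Row reduce to echelon form.
R2 ← R2 + (1/2)·R1: [0, 8, 2, -5/2]
R3 ← R3 − (9)·R1: [0, -36, -8, 10]
R3 ← R3 + (9/2)·R2: [0, 0, 1, -5/4]
Echelon form has 3 nonzero rows, so rank(B) = 3.
The column space has dimension equal to the rank: 3.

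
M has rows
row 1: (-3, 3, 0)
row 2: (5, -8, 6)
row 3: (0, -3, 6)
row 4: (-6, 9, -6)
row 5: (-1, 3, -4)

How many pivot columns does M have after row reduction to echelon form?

2

Row reduce to echelon form.
R2 ← R2 + (5/3)·R1: [0, -3, 6]
R4 ← R4 − (2)·R1: [0, 3, -6]
R5 ← R5 − (1/3)·R1: [0, 2, -4]
R3 ← R3 − R2: [0, 0, 0]
R4 ← R4 + R2: [0, 0, 0]
R5 ← R5 + (2/3)·R2: [0, 0, 0]
Echelon form has 2 nonzero rows, so rank(M) = 2.
Each nonzero row contributes one pivot column: 2 pivot columns.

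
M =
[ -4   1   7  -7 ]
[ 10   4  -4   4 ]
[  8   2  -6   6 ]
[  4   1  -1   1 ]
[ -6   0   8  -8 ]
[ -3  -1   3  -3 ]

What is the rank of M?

3

Row reduce to echelon form.
R2 ← R2 + (5/2)·R1: [0, 13/2, 27/2, -27/2]
R3 ← R3 + (2)·R1: [0, 4, 8, -8]
R4 ← R4 + R1: [0, 2, 6, -6]
R5 ← R5 − (3/2)·R1: [0, -3/2, -5/2, 5/2]
R6 ← R6 − (3/4)·R1: [0, -7/4, -9/4, 9/4]
R3 ← R3 − (8/13)·R2: [0, 0, -4/13, 4/13]
R4 ← R4 − (4/13)·R2: [0, 0, 24/13, -24/13]
R5 ← R5 + (3/13)·R2: [0, 0, 8/13, -8/13]
R6 ← R6 + (7/26)·R2: [0, 0, 18/13, -18/13]
R4 ← R4 + (6)·R3: [0, 0, 0, 0]
R5 ← R5 + (2)·R3: [0, 0, 0, 0]
R6 ← R6 + (9/2)·R3: [0, 0, 0, 0]
Echelon form has 3 nonzero rows, so rank(M) = 3.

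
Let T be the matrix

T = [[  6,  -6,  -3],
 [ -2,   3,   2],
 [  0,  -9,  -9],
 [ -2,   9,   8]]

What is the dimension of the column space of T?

2

Row reduce to echelon form.
R2 ← R2 + (1/3)·R1: [0, 1, 1]
R4 ← R4 + (1/3)·R1: [0, 7, 7]
R3 ← R3 + (9)·R2: [0, 0, 0]
R4 ← R4 − (7)·R2: [0, 0, 0]
Echelon form has 2 nonzero rows, so rank(T) = 2.
The column space has dimension equal to the rank: 2.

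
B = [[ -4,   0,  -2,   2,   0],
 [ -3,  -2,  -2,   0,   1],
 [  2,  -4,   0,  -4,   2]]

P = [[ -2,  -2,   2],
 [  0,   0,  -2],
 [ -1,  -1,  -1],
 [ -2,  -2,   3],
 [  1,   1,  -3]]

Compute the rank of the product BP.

First compute BP:
[[  6,   6,   0],
 [  9,   9,  -3],
 [  6,   6,  -6]]
Now row reduce the product.
R2 ← R2 − (3/2)·R1: [0, 0, -3]
R3 ← R3 − R1: [0, 0, -6]
R3 ← R3 − (2)·R2: [0, 0, 0]
2 nonzero rows, so rank(BP) = 2.

2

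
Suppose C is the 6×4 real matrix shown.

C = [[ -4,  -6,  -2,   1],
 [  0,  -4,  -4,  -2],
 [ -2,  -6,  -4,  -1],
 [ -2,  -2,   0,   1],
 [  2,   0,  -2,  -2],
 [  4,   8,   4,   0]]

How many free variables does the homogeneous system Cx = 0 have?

2

Row reduce to echelon form.
R3 ← R3 − (1/2)·R1: [0, -3, -3, -3/2]
R4 ← R4 − (1/2)·R1: [0, 1, 1, 1/2]
R5 ← R5 + (1/2)·R1: [0, -3, -3, -3/2]
R6 ← R6 + R1: [0, 2, 2, 1]
R3 ← R3 − (3/4)·R2: [0, 0, 0, 0]
R4 ← R4 + (1/4)·R2: [0, 0, 0, 0]
R5 ← R5 − (3/4)·R2: [0, 0, 0, 0]
R6 ← R6 + (1/2)·R2: [0, 0, 0, 0]
2 nonzero rows, so rank(C) = 2.
C has 4 columns; by rank–nullity, nullity = 4 − 2 = 2.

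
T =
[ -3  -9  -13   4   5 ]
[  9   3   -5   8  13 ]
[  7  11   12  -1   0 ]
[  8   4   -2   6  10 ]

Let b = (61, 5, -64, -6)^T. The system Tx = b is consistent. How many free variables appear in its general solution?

3

Row reduce the augmented matrix [T | b].
R2 ← R2 + (3)·R1: [0, -24, -44, 20, 28, 188]
R3 ← R3 + (7/3)·R1: [0, -10, -55/3, 25/3, 35/3, 235/3]
R4 ← R4 + (8/3)·R1: [0, -20, -110/3, 50/3, 70/3, 470/3]
R3 ← R3 − (5/12)·R2: [0, 0, 0, 0, 0, 0]
R4 ← R4 − (5/6)·R2: [0, 0, 0, 0, 0, 0]
The echelon form has 2 nonzero rows, and every pivot lies in the first 5 columns, so rank(T) = rank([T|b]) = 2.
The system is consistent.
Free variables = (unknowns) − (rank) = 5 − 2 = 3.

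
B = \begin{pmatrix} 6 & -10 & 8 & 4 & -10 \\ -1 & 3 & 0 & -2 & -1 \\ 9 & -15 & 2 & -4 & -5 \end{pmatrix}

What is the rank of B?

3

Row reduce to echelon form.
R2 ← R2 + (1/6)·R1: [0, 4/3, 4/3, -4/3, -8/3]
R3 ← R3 − (3/2)·R1: [0, 0, -10, -10, 10]
Echelon form has 3 nonzero rows, so rank(B) = 3.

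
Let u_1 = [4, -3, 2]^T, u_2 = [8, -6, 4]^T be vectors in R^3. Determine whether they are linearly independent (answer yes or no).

Form the matrix with these vectors as rows and row reduce.
R2 ← R2 − (2)·R1: [0, 0, 0]
1 nonzero row, so the 2 vectors span a space of dimension 1.
Since 1 < 2, the vectors are linearly dependent.

no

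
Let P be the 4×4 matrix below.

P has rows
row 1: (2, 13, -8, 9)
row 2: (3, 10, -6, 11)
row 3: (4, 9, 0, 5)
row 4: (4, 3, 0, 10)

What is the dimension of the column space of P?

4

Row reduce to echelon form.
R2 ← R2 − (3/2)·R1: [0, -19/2, 6, -5/2]
R3 ← R3 − (2)·R1: [0, -17, 16, -13]
R4 ← R4 − (2)·R1: [0, -23, 16, -8]
R3 ← R3 − (34/19)·R2: [0, 0, 100/19, -162/19]
R4 ← R4 − (46/19)·R2: [0, 0, 28/19, -37/19]
R4 ← R4 − (7/25)·R3: [0, 0, 0, 11/25]
Echelon form has 4 nonzero rows, so rank(P) = 4.
The column space has dimension equal to the rank: 4.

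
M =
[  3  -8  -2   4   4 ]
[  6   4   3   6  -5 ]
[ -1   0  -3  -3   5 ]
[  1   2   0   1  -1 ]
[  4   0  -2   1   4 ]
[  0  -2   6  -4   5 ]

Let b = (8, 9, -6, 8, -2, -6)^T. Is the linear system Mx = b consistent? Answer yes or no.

no

Row reduce the augmented matrix [M | b].
R2 ← R2 − (2)·R1: [0, 20, 7, -2, -13, -7]
R3 ← R3 + (1/3)·R1: [0, -8/3, -11/3, -5/3, 19/3, -10/3]
R4 ← R4 − (1/3)·R1: [0, 14/3, 2/3, -1/3, -7/3, 16/3]
R5 ← R5 − (4/3)·R1: [0, 32/3, 2/3, -13/3, -4/3, -38/3]
R3 ← R3 + (2/15)·R2: [0, 0, -41/15, -29/15, 23/5, -64/15]
R4 ← R4 − (7/30)·R2: [0, 0, -29/30, 2/15, 7/10, 209/30]
R5 ← R5 − (8/15)·R2: [0, 0, -46/15, -49/15, 28/5, -134/15]
R6 ← R6 + (1/10)·R2: [0, 0, 67/10, -21/5, 37/10, -67/10]
R4 ← R4 − (29/82)·R3: [0, 0, 0, 67/82, -38/41, 695/82]
R5 ← R5 − (46/41)·R3: [0, 0, 0, -45/41, 18/41, -170/41]
R6 ← R6 + (201/82)·R3: [0, 0, 0, -733/82, 614/41, -1407/82]
R5 ← R5 + (90/67)·R4: [0, 0, 0, 0, -54/67, 485/67]
R6 ← R6 + (733/67)·R4: [0, 0, 0, 0, 324/67, 5063/67]
R6 ← R6 + (6)·R5: [0, 0, 0, 0, 0, 119]
The echelon form has 6 nonzero rows; the last pivot sits in the augmented column, so rank(M) = 5 but rank([M|b]) = 6.
Since the ranks differ, the system is inconsistent.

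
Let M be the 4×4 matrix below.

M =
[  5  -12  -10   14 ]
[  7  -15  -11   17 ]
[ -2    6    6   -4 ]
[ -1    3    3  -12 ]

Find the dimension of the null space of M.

Row reduce to echelon form.
R2 ← R2 − (7/5)·R1: [0, 9/5, 3, -13/5]
R3 ← R3 + (2/5)·R1: [0, 6/5, 2, 8/5]
R4 ← R4 + (1/5)·R1: [0, 3/5, 1, -46/5]
R3 ← R3 − (2/3)·R2: [0, 0, 0, 10/3]
R4 ← R4 − (1/3)·R2: [0, 0, 0, -25/3]
R4 ← R4 + (5/2)·R3: [0, 0, 0, 0]
3 nonzero rows, so rank(M) = 3.
M has 4 columns; by rank–nullity, nullity = 4 − 3 = 1.

1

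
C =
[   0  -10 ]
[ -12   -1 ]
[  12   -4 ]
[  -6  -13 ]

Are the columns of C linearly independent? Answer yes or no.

yes

Row reduce C to echelon form.
Swap R1 ↔ R2
R3 ← R3 + R1: [0, -5]
R4 ← R4 − (1/2)·R1: [0, -25/2]
R3 ← R3 − (1/2)·R2: [0, 0]
R4 ← R4 − (5/4)·R2: [0, 0]
2 pivots among 2 columns.
Every column is a pivot column, so the columns are linearly independent.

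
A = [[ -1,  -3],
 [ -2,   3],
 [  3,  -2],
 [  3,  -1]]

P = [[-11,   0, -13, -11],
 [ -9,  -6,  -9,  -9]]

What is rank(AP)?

First compute AP:
[[ 38,  18,  40,  38],
 [ -5, -18,  -1,  -5],
 [-15,  12, -21, -15],
 [-24,   6, -30, -24]]
Now row reduce the product.
R2 ← R2 + (5/38)·R1: [0, -297/19, 81/19, 0]
R3 ← R3 + (15/38)·R1: [0, 363/19, -99/19, 0]
R4 ← R4 + (12/19)·R1: [0, 330/19, -90/19, 0]
R3 ← R3 + (11/9)·R2: [0, 0, 0, 0]
R4 ← R4 + (10/9)·R2: [0, 0, 0, 0]
2 nonzero rows, so rank(AP) = 2.

2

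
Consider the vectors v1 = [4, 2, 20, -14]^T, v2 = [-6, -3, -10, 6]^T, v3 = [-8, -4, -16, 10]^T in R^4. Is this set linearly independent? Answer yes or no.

no

Form the matrix with these vectors as rows and row reduce.
R2 ← R2 + (3/2)·R1: [0, 0, 20, -15]
R3 ← R3 + (2)·R1: [0, 0, 24, -18]
R3 ← R3 − (6/5)·R2: [0, 0, 0, 0]
2 nonzero rows, so the 3 vectors span a space of dimension 2.
Since 2 < 3, the vectors are linearly dependent.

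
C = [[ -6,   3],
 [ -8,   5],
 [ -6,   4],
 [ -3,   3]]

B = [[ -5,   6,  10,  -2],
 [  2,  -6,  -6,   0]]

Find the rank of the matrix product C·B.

First compute CB:
[[ 36, -54, -78,  12],
 [ 50, -78, -110,  16],
 [ 38, -60, -84,  12],
 [ 21, -36, -48,   6]]
Now row reduce the product.
R2 ← R2 − (25/18)·R1: [0, -3, -5/3, -2/3]
R3 ← R3 − (19/18)·R1: [0, -3, -5/3, -2/3]
R4 ← R4 − (7/12)·R1: [0, -9/2, -5/2, -1]
R3 ← R3 − R2: [0, 0, 0, 0]
R4 ← R4 − (3/2)·R2: [0, 0, 0, 0]
2 nonzero rows, so rank(CB) = 2.

2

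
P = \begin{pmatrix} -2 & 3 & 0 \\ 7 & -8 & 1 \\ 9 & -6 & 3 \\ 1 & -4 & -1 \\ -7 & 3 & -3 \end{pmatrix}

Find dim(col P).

2

Row reduce to echelon form.
R2 ← R2 + (7/2)·R1: [0, 5/2, 1]
R3 ← R3 + (9/2)·R1: [0, 15/2, 3]
R4 ← R4 + (1/2)·R1: [0, -5/2, -1]
R5 ← R5 − (7/2)·R1: [0, -15/2, -3]
R3 ← R3 − (3)·R2: [0, 0, 0]
R4 ← R4 + R2: [0, 0, 0]
R5 ← R5 + (3)·R2: [0, 0, 0]
Echelon form has 2 nonzero rows, so rank(P) = 2.
The column space has dimension equal to the rank: 2.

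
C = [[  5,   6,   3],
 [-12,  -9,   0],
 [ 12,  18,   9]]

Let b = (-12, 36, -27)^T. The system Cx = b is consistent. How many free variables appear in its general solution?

Row reduce the augmented matrix [C | b].
R2 ← R2 + (12/5)·R1: [0, 27/5, 36/5, 36/5]
R3 ← R3 − (12/5)·R1: [0, 18/5, 9/5, 9/5]
R3 ← R3 − (2/3)·R2: [0, 0, -3, -3]
The echelon form has 3 nonzero rows, and every pivot lies in the first 3 columns, so rank(C) = rank([C|b]) = 3.
The system is consistent.
Free variables = (unknowns) − (rank) = 3 − 3 = 0.

0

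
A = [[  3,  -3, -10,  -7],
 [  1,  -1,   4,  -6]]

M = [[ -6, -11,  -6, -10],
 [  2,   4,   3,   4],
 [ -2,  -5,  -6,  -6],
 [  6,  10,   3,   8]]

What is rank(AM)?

2

First compute AM:
[[-46, -65,  12, -38],
 [-52, -95, -51, -86]]
Now row reduce the product.
R2 ← R2 − (26/23)·R1: [0, -495/23, -1485/23, -990/23]
2 nonzero rows, so rank(AM) = 2.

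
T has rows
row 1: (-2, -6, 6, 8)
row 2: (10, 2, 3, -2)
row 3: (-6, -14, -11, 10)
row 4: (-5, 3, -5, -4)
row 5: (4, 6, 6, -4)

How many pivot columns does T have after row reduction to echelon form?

3

Row reduce to echelon form.
R2 ← R2 + (5)·R1: [0, -28, 33, 38]
R3 ← R3 − (3)·R1: [0, 4, -29, -14]
R4 ← R4 − (5/2)·R1: [0, 18, -20, -24]
R5 ← R5 + (2)·R1: [0, -6, 18, 12]
R3 ← R3 + (1/7)·R2: [0, 0, -170/7, -60/7]
R4 ← R4 + (9/14)·R2: [0, 0, 17/14, 3/7]
R5 ← R5 − (3/14)·R2: [0, 0, 153/14, 27/7]
R4 ← R4 + (1/20)·R3: [0, 0, 0, 0]
R5 ← R5 + (9/20)·R3: [0, 0, 0, 0]
Echelon form has 3 nonzero rows, so rank(T) = 3.
Each nonzero row contributes one pivot column: 3 pivot columns.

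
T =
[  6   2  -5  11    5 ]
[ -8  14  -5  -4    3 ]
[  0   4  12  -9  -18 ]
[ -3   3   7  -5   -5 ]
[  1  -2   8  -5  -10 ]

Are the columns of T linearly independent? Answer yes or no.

no

Row reduce T to echelon form.
R2 ← R2 + (4/3)·R1: [0, 50/3, -35/3, 32/3, 29/3]
R4 ← R4 + (1/2)·R1: [0, 4, 9/2, 1/2, -5/2]
R5 ← R5 − (1/6)·R1: [0, -7/3, 53/6, -41/6, -65/6]
R3 ← R3 − (6/25)·R2: [0, 0, 74/5, -289/25, -508/25]
R4 ← R4 − (6/25)·R2: [0, 0, 73/10, -103/50, -241/50]
R5 ← R5 + (7/50)·R2: [0, 0, 36/5, -267/50, -237/25]
R4 ← R4 − (73/148)·R3: [0, 0, 0, 539/148, 385/74]
R5 ← R5 − (18/37)·R3: [0, 0, 0, 21/74, 15/37]
R5 ← R5 − (6/77)·R4: [0, 0, 0, 0, 0]
4 pivots among 5 columns.
Only 4 < 5 pivot columns, so the columns are linearly dependent.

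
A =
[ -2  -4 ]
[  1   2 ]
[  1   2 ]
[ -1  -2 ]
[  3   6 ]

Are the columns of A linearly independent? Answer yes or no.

Row reduce A to echelon form.
R2 ← R2 + (1/2)·R1: [0, 0]
R3 ← R3 + (1/2)·R1: [0, 0]
R4 ← R4 − (1/2)·R1: [0, 0]
R5 ← R5 + (3/2)·R1: [0, 0]
1 pivot among 2 columns.
Only 1 < 2 pivot columns, so the columns are linearly dependent.

no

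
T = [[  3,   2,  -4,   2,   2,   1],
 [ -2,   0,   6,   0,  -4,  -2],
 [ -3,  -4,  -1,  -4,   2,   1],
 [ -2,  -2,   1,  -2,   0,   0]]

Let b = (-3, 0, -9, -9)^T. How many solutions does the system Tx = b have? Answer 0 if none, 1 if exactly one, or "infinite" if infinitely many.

Row reduce the augmented matrix [T | b].
R2 ← R2 + (2/3)·R1: [0, 4/3, 10/3, 4/3, -8/3, -4/3, -2]
R3 ← R3 + R1: [0, -2, -5, -2, 4, 2, -12]
R4 ← R4 + (2/3)·R1: [0, -2/3, -5/3, -2/3, 4/3, 2/3, -11]
R3 ← R3 + (3/2)·R2: [0, 0, 0, 0, 0, 0, -15]
R4 ← R4 + (1/2)·R2: [0, 0, 0, 0, 0, 0, -12]
R4 ← R4 − (4/5)·R3: [0, 0, 0, 0, 0, 0, 0]
The echelon form has 3 nonzero rows; the last pivot sits in the augmented column, so rank(T) = 2 but rank([T|b]) = 3.
Since the ranks differ, the system is inconsistent.
It has no solutions.

0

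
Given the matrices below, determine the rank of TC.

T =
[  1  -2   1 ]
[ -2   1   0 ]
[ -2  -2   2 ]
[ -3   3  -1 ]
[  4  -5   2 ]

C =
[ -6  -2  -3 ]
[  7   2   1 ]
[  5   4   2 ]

First compute TC:
[[-15,  -2,  -3],
 [ 19,   6,   7],
 [  8,   8,   8],
 [ 34,   8,  10],
 [-49, -10, -13]]
Now row reduce the product.
R2 ← R2 + (19/15)·R1: [0, 52/15, 16/5]
R3 ← R3 + (8/15)·R1: [0, 104/15, 32/5]
R4 ← R4 + (34/15)·R1: [0, 52/15, 16/5]
R5 ← R5 − (49/15)·R1: [0, -52/15, -16/5]
R3 ← R3 − (2)·R2: [0, 0, 0]
R4 ← R4 − R2: [0, 0, 0]
R5 ← R5 + R2: [0, 0, 0]
2 nonzero rows, so rank(TC) = 2.

2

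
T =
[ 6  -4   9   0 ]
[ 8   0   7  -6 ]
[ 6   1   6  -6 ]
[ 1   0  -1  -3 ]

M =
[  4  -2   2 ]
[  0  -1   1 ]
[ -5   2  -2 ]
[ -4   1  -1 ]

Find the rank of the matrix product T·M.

First compute TM:
[[-21,  10, -10],
 [ 21,  -8,   8],
 [ 18,  -7,   7],
 [ 21,  -7,   7]]
Now row reduce the product.
R2 ← R2 + R1: [0, 2, -2]
R3 ← R3 + (6/7)·R1: [0, 11/7, -11/7]
R4 ← R4 + R1: [0, 3, -3]
R3 ← R3 − (11/14)·R2: [0, 0, 0]
R4 ← R4 − (3/2)·R2: [0, 0, 0]
2 nonzero rows, so rank(TM) = 2.

2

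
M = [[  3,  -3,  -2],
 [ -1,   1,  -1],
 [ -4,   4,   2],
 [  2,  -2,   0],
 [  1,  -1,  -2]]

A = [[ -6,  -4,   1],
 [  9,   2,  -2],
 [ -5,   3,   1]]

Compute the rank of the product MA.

2

First compute MA:
[[-35, -24,   7],
 [ 20,   3,  -4],
 [ 50,  30, -10],
 [-30, -12,   6],
 [ -5, -12,   1]]
Now row reduce the product.
R2 ← R2 + (4/7)·R1: [0, -75/7, 0]
R3 ← R3 + (10/7)·R1: [0, -30/7, 0]
R4 ← R4 − (6/7)·R1: [0, 60/7, 0]
R5 ← R5 − (1/7)·R1: [0, -60/7, 0]
R3 ← R3 − (2/5)·R2: [0, 0, 0]
R4 ← R4 + (4/5)·R2: [0, 0, 0]
R5 ← R5 − (4/5)·R2: [0, 0, 0]
2 nonzero rows, so rank(MA) = 2.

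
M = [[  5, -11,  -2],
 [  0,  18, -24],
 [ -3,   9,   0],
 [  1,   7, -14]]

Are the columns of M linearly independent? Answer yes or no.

Row reduce M to echelon form.
R3 ← R3 + (3/5)·R1: [0, 12/5, -6/5]
R4 ← R4 − (1/5)·R1: [0, 46/5, -68/5]
R3 ← R3 − (2/15)·R2: [0, 0, 2]
R4 ← R4 − (23/45)·R2: [0, 0, -4/3]
R4 ← R4 + (2/3)·R3: [0, 0, 0]
3 pivots among 3 columns.
Every column is a pivot column, so the columns are linearly independent.

yes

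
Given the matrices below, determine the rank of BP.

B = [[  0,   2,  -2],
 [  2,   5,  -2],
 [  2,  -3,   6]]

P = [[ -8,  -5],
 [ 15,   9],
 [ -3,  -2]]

2

First compute BP:
[[ 36,  22],
 [ 65,  39],
 [-79, -49]]
Now row reduce the product.
R2 ← R2 − (65/36)·R1: [0, -13/18]
R3 ← R3 + (79/36)·R1: [0, -13/18]
R3 ← R3 − R2: [0, 0]
2 nonzero rows, so rank(BP) = 2.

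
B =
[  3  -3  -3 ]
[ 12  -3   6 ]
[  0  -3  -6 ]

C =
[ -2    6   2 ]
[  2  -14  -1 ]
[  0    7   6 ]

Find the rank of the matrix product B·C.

First compute BC:
[[-12,  39,  -9],
 [-30, 156,  63],
 [ -6,   0, -33]]
Now row reduce the product.
R2 ← R2 − (5/2)·R1: [0, 117/2, 171/2]
R3 ← R3 − (1/2)·R1: [0, -39/2, -57/2]
R3 ← R3 + (1/3)·R2: [0, 0, 0]
2 nonzero rows, so rank(BC) = 2.

2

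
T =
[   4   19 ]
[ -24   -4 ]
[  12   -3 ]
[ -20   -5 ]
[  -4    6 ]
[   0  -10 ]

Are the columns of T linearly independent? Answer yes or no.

yes

Row reduce T to echelon form.
R2 ← R2 + (6)·R1: [0, 110]
R3 ← R3 − (3)·R1: [0, -60]
R4 ← R4 + (5)·R1: [0, 90]
R5 ← R5 + R1: [0, 25]
R3 ← R3 + (6/11)·R2: [0, 0]
R4 ← R4 − (9/11)·R2: [0, 0]
R5 ← R5 − (5/22)·R2: [0, 0]
R6 ← R6 + (1/11)·R2: [0, 0]
2 pivots among 2 columns.
Every column is a pivot column, so the columns are linearly independent.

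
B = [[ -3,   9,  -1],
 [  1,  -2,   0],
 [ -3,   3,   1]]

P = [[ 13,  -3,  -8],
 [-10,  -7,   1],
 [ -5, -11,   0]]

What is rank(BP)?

2

First compute BP:
[[-124, -43,  33],
 [ 33,  11, -10],
 [-74, -23,  27]]
Now row reduce the product.
R2 ← R2 + (33/124)·R1: [0, -55/124, -151/124]
R3 ← R3 − (37/62)·R1: [0, 165/62, 453/62]
R3 ← R3 + (6)·R2: [0, 0, 0]
2 nonzero rows, so rank(BP) = 2.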